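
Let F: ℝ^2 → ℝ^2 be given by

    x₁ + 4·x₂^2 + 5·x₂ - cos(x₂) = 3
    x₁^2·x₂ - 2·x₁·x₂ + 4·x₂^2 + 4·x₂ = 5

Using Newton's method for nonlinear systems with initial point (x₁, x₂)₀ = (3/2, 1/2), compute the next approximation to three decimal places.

At (3/2, 1/2): F = (1.12242, -2.375).
Jacobian J = [[1, 8·x₂ + sin(x₂) + 5], [2·x₁·x₂ - 2·x₂, x₁^2 - 2·x₁ + 8·x₂ + 4]].
At the point, J = [[1.000, 9.47943], [0.500, 7.250]] (det J = 2.51029).
Solving J·Δ = −F gives Δ = (-12.210, 1.170).
Then the next iterate is (x₁, x₂)₁ = (-10.710, 1.670).

(-10.710, 1.670)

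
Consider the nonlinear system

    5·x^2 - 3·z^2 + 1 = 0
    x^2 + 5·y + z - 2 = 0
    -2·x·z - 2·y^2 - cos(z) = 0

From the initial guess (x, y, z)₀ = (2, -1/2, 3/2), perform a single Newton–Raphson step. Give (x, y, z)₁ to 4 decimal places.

At (2, -1/2, 3/2): F = (14.2500, 1.0000, -6.570737).
Jacobian J = [[10·x, 0, -6·z], [2·x, 5, 1], [-2·z, -4·y, -2·x + sin(z)]].
At the point, J = [[20.0000, 0.0000, -9.0000], [4.0000, 5.0000, 1.0000], [-3.0000, 2.0000, -3.002505]] (det J = -547.250501).
Solving J·Δ = −F gives Δ = (-1.0162, 0.7479, -0.6749).
Then the next iterate is (x, y, z)₁ = (0.9838, 0.2479, 0.8251).

(0.9838, 0.2479, 0.8251)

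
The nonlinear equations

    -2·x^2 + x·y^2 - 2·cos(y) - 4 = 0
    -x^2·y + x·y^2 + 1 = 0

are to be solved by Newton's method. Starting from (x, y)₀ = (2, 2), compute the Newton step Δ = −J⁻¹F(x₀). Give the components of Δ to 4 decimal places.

At (2, 2): F = (-3.167706, 1.0000).
Jacobian J = [[-4·x + y^2, 2·x·y + 2·sin(y)], [-2·x·y + y^2, -x^2 + 2·x·y]].
At the point, J = [[-4.0000, 9.818595], [-4.0000, 4.0000]] (det J = 23.274379).
Solving J·Δ = −F gives Δ = (0.9663, 0.7163).

(0.9663, 0.7163)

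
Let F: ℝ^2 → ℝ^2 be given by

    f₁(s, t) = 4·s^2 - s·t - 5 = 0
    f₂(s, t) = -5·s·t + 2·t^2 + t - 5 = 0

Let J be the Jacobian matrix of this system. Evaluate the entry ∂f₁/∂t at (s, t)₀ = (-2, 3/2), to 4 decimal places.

∂f₁/∂t = -s.
At (-2, 3/2) this is 2.0000.

2.0000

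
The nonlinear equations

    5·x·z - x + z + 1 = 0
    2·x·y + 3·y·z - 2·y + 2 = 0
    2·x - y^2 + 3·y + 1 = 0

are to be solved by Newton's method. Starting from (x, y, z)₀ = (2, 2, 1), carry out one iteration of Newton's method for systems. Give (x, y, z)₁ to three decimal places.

(-1.515, 1.969, 1.369)

At (2, 2, 1): F = (10.000, 12.000, 7.000).
Jacobian J = [[5·z - 1, 0, 5·x + 1], [2·y, 2·x + 3·z - 2, 3·y], [2, -2·y + 3, 0]].
At the point, J = [[4.000, 0.000, 11.000], [4.000, 5.000, 6.000], [2.000, -1.000, 0.000]] (det J = -130.000).
Solving J·Δ = −F gives Δ = (-3.515, -0.031, 0.369).
Then the next iterate is (x, y, z)₁ = (-1.515, 1.969, 1.369).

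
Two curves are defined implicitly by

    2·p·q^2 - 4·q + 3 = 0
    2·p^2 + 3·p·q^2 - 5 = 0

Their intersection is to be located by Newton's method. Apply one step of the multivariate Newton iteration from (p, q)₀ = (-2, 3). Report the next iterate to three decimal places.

(-0.345, 2.457)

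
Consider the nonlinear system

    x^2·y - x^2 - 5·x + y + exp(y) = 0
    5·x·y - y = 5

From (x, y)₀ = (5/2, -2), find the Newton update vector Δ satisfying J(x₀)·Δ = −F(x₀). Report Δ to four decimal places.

At (5/2, -2): F = (-33.114665, -28.0000).
Jacobian J = [[2·x·y - 2·x - 5, x^2 + exp(y) + 1], [5·y, 5·x - 1]].
At the point, J = [[-20.0000, 7.385335], [-10.0000, 11.5000]] (det J = -156.146647).
Solving J·Δ = −F gives Δ = (-1.1145, 1.4656).

(-1.1145, 1.4656)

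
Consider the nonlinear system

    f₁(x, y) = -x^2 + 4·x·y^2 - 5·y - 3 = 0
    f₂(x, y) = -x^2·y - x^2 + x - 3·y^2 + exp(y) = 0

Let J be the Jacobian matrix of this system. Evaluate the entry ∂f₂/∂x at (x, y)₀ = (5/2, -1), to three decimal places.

1.000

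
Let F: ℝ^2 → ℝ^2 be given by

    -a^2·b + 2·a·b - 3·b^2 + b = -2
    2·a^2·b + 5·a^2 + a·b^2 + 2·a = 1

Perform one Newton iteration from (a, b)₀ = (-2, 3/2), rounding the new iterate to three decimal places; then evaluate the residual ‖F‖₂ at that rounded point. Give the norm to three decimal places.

At (-2, 3/2): F = (-15.250, 22.500).
Jacobian J = [[-2·a·b + 2·b, -a^2 + 2·a - 6·b + 1], [4·a·b + 10·a + b^2 + 2, 2·a^2 + 2·a·b]].
At the point, J = [[9.000, -16.000], [-27.750, 2.000]] (det J = -426.000).
Solving J·Δ = −F gives Δ = (0.773, -0.518).
Then the next iterate is (a, b)₁ = (-1.227, 0.982).
Re-evaluating at (-1.227, 0.982): F = (-3.79923, 5.84728), so ‖F‖₂ = 6.973.

6.973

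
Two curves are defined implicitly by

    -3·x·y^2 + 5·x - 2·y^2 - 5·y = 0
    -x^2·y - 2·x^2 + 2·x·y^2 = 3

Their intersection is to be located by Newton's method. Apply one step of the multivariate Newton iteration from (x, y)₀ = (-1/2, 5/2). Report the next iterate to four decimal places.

(-0.5869, 0.2426)

At (-1/2, 5/2): F = (-18.1250, -10.3750).
Jacobian J = [[-3·y^2 + 5, -6·x·y - 4·y - 5], [-2·x·y - 4·x + 2·y^2, -x^2 + 4·x·y]].
At the point, J = [[-13.7500, -7.5000], [17.0000, -5.2500]] (det J = 199.6875).
Solving J·Δ = −F gives Δ = (-0.0869, -2.2574).
Then the next iterate is (x, y)₁ = (-0.5869, 0.2426).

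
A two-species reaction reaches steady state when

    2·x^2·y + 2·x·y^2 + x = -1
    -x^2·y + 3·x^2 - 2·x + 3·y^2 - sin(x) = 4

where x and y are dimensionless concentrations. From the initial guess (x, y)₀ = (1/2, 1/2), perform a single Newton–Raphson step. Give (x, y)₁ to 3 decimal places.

(-1.066, 1.777)

At (1/2, 1/2): F = (2.000, -4.10443).
Jacobian J = [[4·x·y + 2·y^2 + 1, 2·x^2 + 4·x·y], [-2·x·y + 6·x - cos(x) - 2, -x^2 + 6·y]].
At the point, J = [[2.500, 1.500], [-0.37758, 2.750]] (det J = 7.44137).
Solving J·Δ = −F gives Δ = (-1.566, 1.277).
Then the next iterate is (x, y)₁ = (-1.066, 1.777).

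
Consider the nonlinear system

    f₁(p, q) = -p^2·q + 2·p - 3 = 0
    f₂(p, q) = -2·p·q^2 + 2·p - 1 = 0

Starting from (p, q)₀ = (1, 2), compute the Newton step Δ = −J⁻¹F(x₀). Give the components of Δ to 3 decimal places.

(-1.700, 0.400)

At (1, 2): F = (-3.000, -7.000).
Jacobian J = [[-2·p·q + 2, -p^2], [-2·q^2 + 2, -4·p·q]].
At the point, J = [[-2.000, -1.000], [-6.000, -8.000]] (det J = 10.000).
Solving J·Δ = −F gives Δ = (-1.700, 0.400).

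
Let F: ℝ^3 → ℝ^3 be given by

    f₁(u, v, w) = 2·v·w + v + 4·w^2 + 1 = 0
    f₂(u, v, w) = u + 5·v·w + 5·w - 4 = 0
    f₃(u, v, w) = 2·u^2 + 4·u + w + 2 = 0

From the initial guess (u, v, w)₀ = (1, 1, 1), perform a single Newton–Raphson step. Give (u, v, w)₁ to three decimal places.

(0.012, 1.994, -0.098)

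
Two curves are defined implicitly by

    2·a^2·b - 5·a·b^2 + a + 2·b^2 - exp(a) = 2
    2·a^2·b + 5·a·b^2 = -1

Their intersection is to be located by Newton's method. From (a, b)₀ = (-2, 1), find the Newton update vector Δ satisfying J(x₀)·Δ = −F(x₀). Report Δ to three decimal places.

At (-2, 1): F = (15.86466, -1.000).
Jacobian J = [[4·a·b - 5·b^2 - exp(a) + 1, 2·a^2 - 10·a·b + 4·b], [4·a·b + 5·b^2, 2·a^2 + 10·a·b]].
At the point, J = [[-12.13534, 32.000], [-3.000, -12.000]] (det J = 241.62402).
Solving J·Δ = −F gives Δ = (0.655, -0.247).

(0.655, -0.247)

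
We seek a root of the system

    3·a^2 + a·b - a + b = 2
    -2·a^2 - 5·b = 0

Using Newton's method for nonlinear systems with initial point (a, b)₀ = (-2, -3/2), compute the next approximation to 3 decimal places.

(-1.155, -0.248)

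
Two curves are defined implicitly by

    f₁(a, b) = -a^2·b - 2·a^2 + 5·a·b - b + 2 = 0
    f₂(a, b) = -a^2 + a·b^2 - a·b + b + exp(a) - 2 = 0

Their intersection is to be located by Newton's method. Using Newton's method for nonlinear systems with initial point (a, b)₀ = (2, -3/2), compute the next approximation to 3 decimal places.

At (2, -3/2): F = (-13.500, 7.38906).
Jacobian J = [[-2·a·b - 4·a + 5·b, -a^2 + 5·a - 1], [-2·a + b^2 - b + exp(a), 2·a·b - a + 1]].
At the point, J = [[-9.500, 5.000], [7.13906, -7.000]] (det J = 30.80472).
Solving J·Δ = −F gives Δ = (-1.868, -0.850).
Then the next iterate is (a, b)₁ = (0.132, -2.350).

(0.132, -2.350)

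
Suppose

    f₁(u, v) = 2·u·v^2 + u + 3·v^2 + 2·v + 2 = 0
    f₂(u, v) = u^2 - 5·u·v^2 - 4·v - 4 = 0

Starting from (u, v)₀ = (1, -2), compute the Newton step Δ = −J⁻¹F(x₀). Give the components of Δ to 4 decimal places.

(0.1889, 1.1500)

At (1, -2): F = (19.0000, -15.0000).
Jacobian J = [[2·v^2 + 1, 4·u·v + 6·v + 2], [2·u - 5·v^2, -10·u·v - 4]].
At the point, J = [[9.0000, -18.0000], [-18.0000, 16.0000]] (det J = -180.0000).
Solving J·Δ = −F gives Δ = (0.1889, 1.1500).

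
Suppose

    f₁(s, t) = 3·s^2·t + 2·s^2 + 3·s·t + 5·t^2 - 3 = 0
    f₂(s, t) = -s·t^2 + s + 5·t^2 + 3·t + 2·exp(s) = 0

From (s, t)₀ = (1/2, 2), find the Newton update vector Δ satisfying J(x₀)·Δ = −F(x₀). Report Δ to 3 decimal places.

(0.545, -1.331)

At (1/2, 2): F = (22.000, 27.79744).
Jacobian J = [[6·s·t + 4·s + 3·t, 3·s^2 + 3·s + 10·t], [-t^2 + 2·exp(s) + 1, -2·s·t + 10·t + 3]].
At the point, J = [[14.000, 22.250], [0.29744, 21.000]] (det J = 287.38190).
Solving J·Δ = −F gives Δ = (0.545, -1.331).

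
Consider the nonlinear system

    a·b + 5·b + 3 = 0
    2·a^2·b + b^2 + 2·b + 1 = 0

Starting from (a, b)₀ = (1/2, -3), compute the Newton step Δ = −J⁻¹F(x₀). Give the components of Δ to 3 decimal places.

At (1/2, -3): F = (-13.500, 2.500).
Jacobian J = [[b, a + 5], [4·a·b, 2·a^2 + 2·b + 2]].
At the point, J = [[-3.000, 5.500], [-6.000, -3.500]] (det J = 43.500).
Solving J·Δ = −F gives Δ = (-0.770, 2.034).

(-0.770, 2.034)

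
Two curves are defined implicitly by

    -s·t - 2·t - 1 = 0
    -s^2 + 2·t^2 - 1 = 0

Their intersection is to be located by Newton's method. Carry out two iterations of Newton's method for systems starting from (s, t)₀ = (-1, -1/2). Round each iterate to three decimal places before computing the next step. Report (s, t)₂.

(-1.250, -1.042)

At (-1, -1/2): F = (-0.500, -1.500).
Jacobian J = [[-t, -s - 2], [-2·s, 4·t]].
At the point, J = [[0.500, -1.000], [2.000, -2.000]] (det J = 1.000).
Solving J·Δ = −F gives Δ = (0.500, -0.250).
Then the next iterate is (s, t)₁ = (-0.500, -0.750).
Round to (-0.500, -0.750) and repeat: F = (0.125, -0.125), J = [[0.750, -1.500], [1.000, -3.000]].
Δ = (-0.750, -0.292), so (s, t)₂ = (-1.250, -1.042).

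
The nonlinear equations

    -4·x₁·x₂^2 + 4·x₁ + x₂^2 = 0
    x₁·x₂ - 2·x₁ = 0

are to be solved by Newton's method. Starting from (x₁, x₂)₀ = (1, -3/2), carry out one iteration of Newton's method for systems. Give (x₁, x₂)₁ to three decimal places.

At (1, -3/2): F = (-2.750, -3.500).
Jacobian J = [[-4·x₂^2 + 4, -8·x₁·x₂ + 2·x₂], [x₂ - 2, x₁]].
At the point, J = [[-5.000, 9.000], [-3.500, 1.000]] (det J = 26.500).
Solving J·Δ = −F gives Δ = (-1.085, -0.297).
Then the next iterate is (x₁, x₂)₁ = (-0.085, -1.797).

(-0.085, -1.797)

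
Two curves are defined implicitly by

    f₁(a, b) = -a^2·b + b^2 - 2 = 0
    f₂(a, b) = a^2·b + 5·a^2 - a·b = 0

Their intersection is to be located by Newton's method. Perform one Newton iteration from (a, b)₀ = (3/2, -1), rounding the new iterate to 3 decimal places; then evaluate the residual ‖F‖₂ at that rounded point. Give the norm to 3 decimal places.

2.778

At (3/2, -1): F = (1.250, 10.500).
Jacobian J = [[-2·a·b, -a^2 + 2·b], [2·a·b + 10·a - b, a^2 - a]].
At the point, J = [[3.000, -4.250], [13.000, 0.750]] (det J = 57.500).
Solving J·Δ = −F gives Δ = (-0.792, -0.265).
Then the next iterate is (a, b)₁ = (0.708, -1.265).
Re-evaluating at (0.708, -1.265): F = (0.23432, 2.76784), so ‖F‖₂ = 2.778.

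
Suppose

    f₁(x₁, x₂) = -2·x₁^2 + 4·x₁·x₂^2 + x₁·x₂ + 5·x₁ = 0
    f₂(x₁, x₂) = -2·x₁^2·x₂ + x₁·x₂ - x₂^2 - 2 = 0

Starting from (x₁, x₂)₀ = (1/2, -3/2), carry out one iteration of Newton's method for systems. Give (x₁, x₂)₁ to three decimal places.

(0.654, -0.160)

At (1/2, -3/2): F = (5.750, -4.250).
Jacobian J = [[-4·x₁ + 4·x₂^2 + x₂ + 5, 8·x₁·x₂ + x₁], [-4·x₁·x₂ + x₂, -2·x₁^2 + x₁ - 2·x₂]].
At the point, J = [[10.500, -5.500], [1.500, 3.000]] (det J = 39.750).
Solving J·Δ = −F gives Δ = (0.154, 1.340).
Then the next iterate is (x₁, x₂)₁ = (0.654, -0.160).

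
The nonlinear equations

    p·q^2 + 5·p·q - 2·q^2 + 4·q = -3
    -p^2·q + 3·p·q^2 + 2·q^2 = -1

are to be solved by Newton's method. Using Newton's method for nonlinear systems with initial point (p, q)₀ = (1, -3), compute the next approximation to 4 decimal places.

At (1, -3): F = (-33.0000, 49.0000).
Jacobian J = [[q^2 + 5·q, 2·p·q + 5·p - 4·q + 4], [-2·p·q + 3·q^2, -p^2 + 6·p·q + 4·q]].
At the point, J = [[-6.0000, 15.0000], [33.0000, -31.0000]] (det J = -309.0000).
Solving J·Δ = −F gives Δ = (0.9320, 2.5728).
Then the next iterate is (p, q)₁ = (1.9320, -0.4272).

(1.9320, -0.4272)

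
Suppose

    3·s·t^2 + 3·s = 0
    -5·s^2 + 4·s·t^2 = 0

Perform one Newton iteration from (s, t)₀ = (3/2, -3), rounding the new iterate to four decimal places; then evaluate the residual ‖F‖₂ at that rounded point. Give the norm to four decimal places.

At (3/2, -3): F = (45.0000, 42.7500).
Jacobian J = [[3·t^2 + 3, 6·s·t], [-10·s + 4·t^2, 8·s·t]].
At the point, J = [[30.0000, -27.0000], [21.0000, -36.0000]] (det J = -513.0000).
Solving J·Δ = −F gives Δ = (-0.9079, 0.6579).
Then the next iterate is (s, t)₁ = (0.5921, -2.3421).
Re-evaluating at (0.5921, -2.3421): F = (11.520074, 11.238786), so ‖F‖₂ = 16.0942.

16.0942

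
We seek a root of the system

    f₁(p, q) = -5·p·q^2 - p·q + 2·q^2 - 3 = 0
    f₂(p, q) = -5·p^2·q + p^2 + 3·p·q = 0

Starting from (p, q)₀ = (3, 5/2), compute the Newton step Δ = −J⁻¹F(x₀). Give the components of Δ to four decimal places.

(-0.7432, -0.9804)

At (3, 5/2): F = (-91.7500, -81.0000).
Jacobian J = [[-5·q^2 - q, -10·p·q - p + 4·q], [-10·p·q + 2·p + 3·q, -5·p^2 + 3·p]].
At the point, J = [[-33.7500, -68.0000], [-61.5000, -36.0000]] (det J = -2967.0000).
Solving J·Δ = −F gives Δ = (-0.7432, -0.9804).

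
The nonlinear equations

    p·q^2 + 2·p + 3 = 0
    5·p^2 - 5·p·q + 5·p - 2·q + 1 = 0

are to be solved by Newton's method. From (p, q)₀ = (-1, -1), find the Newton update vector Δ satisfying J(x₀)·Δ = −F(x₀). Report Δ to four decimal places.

(-0.4444, 0.6667)

At (-1, -1): F = (0.0000, -2.0000).
Jacobian J = [[q^2 + 2, 2·p·q], [10·p - 5·q + 5, -5·p - 2]].
At the point, J = [[3.0000, 2.0000], [0.0000, 3.0000]] (det J = 9.0000).
Solving J·Δ = −F gives Δ = (-0.4444, 0.6667).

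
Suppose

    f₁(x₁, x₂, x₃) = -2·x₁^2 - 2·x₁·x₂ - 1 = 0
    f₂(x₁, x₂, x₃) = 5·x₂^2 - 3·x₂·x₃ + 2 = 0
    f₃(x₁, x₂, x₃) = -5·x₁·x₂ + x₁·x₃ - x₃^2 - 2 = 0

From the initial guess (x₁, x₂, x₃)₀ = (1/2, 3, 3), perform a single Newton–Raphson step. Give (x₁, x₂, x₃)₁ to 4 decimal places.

(0.1406, 1.3755, 1.4317)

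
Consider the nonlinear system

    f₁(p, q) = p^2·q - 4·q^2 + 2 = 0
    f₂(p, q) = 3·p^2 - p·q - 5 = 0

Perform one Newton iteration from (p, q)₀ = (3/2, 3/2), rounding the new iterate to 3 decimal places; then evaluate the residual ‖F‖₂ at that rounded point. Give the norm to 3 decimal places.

At (3/2, 3/2): F = (-3.625, -0.500).
Jacobian J = [[2·p·q, p^2 - 8·q], [6·p - q, -p]].
At the point, J = [[4.500, -9.750], [7.500, -1.500]] (det J = 66.375).
Solving J·Δ = −F gives Δ = (-0.008, -0.376).
Then the next iterate is (p, q)₁ = (1.492, 1.124).
Re-evaluating at (1.492, 1.124): F = (-0.55141, 0.00118), so ‖F‖₂ = 0.551.

0.551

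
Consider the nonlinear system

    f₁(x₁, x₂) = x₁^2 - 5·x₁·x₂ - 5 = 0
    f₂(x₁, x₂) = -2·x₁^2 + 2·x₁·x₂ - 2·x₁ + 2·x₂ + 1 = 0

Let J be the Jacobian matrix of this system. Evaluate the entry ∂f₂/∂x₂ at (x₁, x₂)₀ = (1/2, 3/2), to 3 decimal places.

∂f₂/∂x₂ = 2·x₁ + 2.
At (1/2, 3/2) this is 3.000.

3.000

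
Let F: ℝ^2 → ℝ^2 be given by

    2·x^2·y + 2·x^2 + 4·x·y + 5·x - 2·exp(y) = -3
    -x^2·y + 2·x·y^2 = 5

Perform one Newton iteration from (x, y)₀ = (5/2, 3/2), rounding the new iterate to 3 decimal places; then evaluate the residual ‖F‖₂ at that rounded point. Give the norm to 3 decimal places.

At (5/2, 3/2): F = (52.78662, -3.125).
Jacobian J = [[4·x·y + 4·x + 4·y + 5, 2·x^2 + 4·x - 2·exp(y)], [-2·x·y + 2·y^2, -x^2 + 4·x·y]].
At the point, J = [[36.000, 13.53662], [-3.000, 8.750]] (det J = 355.60987).
Solving J·Δ = −F gives Δ = (-1.418, -0.129).
Then the next iterate is (x, y)₁ = (1.082, 1.371).
Re-evaluating at (1.082, 1.371): F = (12.01669, -2.53752), so ‖F‖₂ = 12.282.

12.282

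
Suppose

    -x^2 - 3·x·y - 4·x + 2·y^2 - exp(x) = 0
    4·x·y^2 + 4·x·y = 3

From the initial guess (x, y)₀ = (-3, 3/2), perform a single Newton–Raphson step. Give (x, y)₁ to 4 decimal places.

(-5.7834, -0.3698)

At (-3, 3/2): F = (20.950213, -48.0000).
Jacobian J = [[-2·x - 3·y - exp(x) - 4, -3·x + 4·y], [4·y^2 + 4·y, 8·x·y + 4·x]].
At the point, J = [[-2.549787, 15.0000], [15.0000, -48.0000]] (det J = -102.610221).
Solving J·Δ = −F gives Δ = (-2.7834, -1.8698).
Then the next iterate is (x, y)₁ = (-5.7834, -0.3698).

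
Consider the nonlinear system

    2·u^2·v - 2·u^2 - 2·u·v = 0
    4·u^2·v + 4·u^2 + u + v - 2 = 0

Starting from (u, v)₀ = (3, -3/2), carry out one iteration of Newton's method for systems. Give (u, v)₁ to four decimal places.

At (3, -3/2): F = (-36.0000, -18.5000).
Jacobian J = [[4·u·v - 4·u - 2·v, 2·u^2 - 2·u], [8·u·v + 8·u + 1, 4·u^2 + 1]].
At the point, J = [[-27.0000, 12.0000], [-11.0000, 37.0000]] (det J = -867.0000).
Solving J·Δ = −F gives Δ = (-1.2803, 0.1194).
Then the next iterate is (u, v)₁ = (1.7197, -1.3806).

(1.7197, -1.3806)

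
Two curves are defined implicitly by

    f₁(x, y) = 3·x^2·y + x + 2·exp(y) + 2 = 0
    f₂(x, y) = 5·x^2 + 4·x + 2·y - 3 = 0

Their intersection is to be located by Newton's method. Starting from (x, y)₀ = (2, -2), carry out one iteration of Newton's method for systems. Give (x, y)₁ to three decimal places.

At (2, -2): F = (-19.72933, 21.000).
Jacobian J = [[6·x·y + 1, 3·x^2 + 2·exp(y)], [10·x + 4, 2]].
At the point, J = [[-23.000, 12.27067], [24.000, 2.000]] (det J = -340.49609).
Solving J·Δ = −F gives Δ = (-0.873, -0.028).
Then the next iterate is (x, y)₁ = (1.127, -2.028).

(1.127, -2.028)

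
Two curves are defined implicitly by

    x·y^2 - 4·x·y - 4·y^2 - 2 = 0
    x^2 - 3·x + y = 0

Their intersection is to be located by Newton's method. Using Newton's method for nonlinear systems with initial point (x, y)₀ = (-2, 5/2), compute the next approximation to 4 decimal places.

(-0.3803, 1.3376)

At (-2, 5/2): F = (-19.5000, 12.5000).
Jacobian J = [[y^2 - 4·y, 2·x·y - 4·x - 8·y], [2·x - 3, 1]].
At the point, J = [[-3.7500, -22.0000], [-7.0000, 1.0000]] (det J = -157.7500).
Solving J·Δ = −F gives Δ = (1.6197, -1.1624).
Then the next iterate is (x, y)₁ = (-0.3803, 1.3376).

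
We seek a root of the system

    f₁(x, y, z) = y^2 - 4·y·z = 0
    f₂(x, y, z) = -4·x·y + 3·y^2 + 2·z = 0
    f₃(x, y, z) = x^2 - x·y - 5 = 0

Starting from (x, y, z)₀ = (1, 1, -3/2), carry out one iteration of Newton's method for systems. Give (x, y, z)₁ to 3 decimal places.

(16.250, 11.250, 20.750)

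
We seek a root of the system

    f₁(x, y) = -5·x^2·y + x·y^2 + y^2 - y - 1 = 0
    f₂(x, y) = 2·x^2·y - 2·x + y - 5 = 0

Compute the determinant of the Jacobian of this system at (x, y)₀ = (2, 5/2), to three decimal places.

J = [[-10·x·y + y^2, -5·x^2 + 2·x·y + 2·y - 1], [4·x·y - 2, 2·x^2 + 1]].
At the point, J = [[-43.750, -6.000], [18.000, 9.000]].
det J = -285.750.

-285.750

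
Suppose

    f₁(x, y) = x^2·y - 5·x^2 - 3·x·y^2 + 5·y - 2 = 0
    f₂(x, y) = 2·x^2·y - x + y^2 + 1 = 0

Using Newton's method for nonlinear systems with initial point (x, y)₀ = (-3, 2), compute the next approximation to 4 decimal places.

(-1.6787, 1.5014)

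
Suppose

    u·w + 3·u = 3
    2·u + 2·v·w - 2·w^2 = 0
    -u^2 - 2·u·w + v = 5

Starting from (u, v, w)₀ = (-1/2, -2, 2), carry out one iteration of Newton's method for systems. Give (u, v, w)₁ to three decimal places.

(0.733, 5.620, 3.329)

At (-1/2, -2, 2): F = (-5.500, -17.000, -5.250).
Jacobian J = [[w + 3, 0, u], [2, 2·w, 2·v - 4·w], [-2·u - 2·w, 1, -2·u]].
At the point, J = [[5.000, 0.000, -0.500], [2.000, 4.000, -12.000], [-3.000, 1.000, 1.000]] (det J = 73.000).
Solving J·Δ = −F gives Δ = (1.233, 7.620, 1.329).
Then the next iterate is (u, v, w)₁ = (0.733, 5.620, 3.329).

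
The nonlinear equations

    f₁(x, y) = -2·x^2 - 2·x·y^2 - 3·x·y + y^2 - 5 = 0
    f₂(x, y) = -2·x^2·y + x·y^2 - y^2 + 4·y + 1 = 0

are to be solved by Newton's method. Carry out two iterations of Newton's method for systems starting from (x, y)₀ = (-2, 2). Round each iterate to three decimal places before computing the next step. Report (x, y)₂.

At (-2, 2): F = (19.000, -19.000).
Jacobian J = [[-4·x - 2·y^2 - 3·y, -4·x·y - 3·x + 2·y], [-4·x·y + y^2, -2·x^2 + 2·x·y - 2·y + 4]].
At the point, J = [[-6.000, 26.000], [20.000, -16.000]] (det J = -424.000).
Solving J·Δ = −F gives Δ = (0.448, -0.627).
Then the next iterate is (x, y)₁ = (-1.552, 1.373).
Round to (-1.552, 1.373) and repeat: F = (4.31185, -4.93315), J = [[-1.68126, 15.92558], [10.40871, -7.82520]].
Δ = (0.294, -0.240), so (x, y)₂ = (-1.258, 1.133).

(-1.258, 1.133)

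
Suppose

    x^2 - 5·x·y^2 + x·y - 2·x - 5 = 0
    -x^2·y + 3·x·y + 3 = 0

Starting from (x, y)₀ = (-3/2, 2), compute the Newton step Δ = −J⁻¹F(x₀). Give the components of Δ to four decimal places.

(0.6175, -0.4578)

At (-3/2, 2): F = (27.2500, -10.5000).
Jacobian J = [[2·x - 5·y^2 + y - 2, -10·x·y + x], [-2·x·y + 3·y, -x^2 + 3·x]].
At the point, J = [[-23.0000, 28.5000], [12.0000, -6.7500]] (det J = -186.7500).
Solving J·Δ = −F gives Δ = (0.6175, -0.4578).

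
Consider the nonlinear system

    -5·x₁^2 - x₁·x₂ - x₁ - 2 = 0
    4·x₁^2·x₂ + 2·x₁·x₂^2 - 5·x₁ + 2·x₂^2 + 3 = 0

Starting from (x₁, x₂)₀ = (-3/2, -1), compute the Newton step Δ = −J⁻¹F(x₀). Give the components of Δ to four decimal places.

(0.9670, -0.8366)

At (-3/2, -1): F = (-13.2500, 0.5000).
Jacobian J = [[-10·x₁ - x₂ - 1, -x₁], [8·x₁·x₂ + 2·x₂^2 - 5, 4·x₁^2 + 4·x₁·x₂ + 4·x₂]].
At the point, J = [[15.0000, 1.5000], [9.0000, 11.0000]] (det J = 151.5000).
Solving J·Δ = −F gives Δ = (0.9670, -0.8366).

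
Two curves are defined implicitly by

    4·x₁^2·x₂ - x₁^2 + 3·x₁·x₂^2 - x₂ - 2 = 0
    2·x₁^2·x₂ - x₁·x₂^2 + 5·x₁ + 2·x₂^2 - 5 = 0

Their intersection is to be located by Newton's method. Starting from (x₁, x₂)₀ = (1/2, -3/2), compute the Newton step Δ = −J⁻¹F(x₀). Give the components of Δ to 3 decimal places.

(-31.500, 2.000)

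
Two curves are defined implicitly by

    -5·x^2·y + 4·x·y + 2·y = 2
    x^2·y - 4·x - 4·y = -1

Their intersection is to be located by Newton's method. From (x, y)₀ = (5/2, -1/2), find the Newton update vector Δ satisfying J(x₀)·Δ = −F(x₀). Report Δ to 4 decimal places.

At (5/2, -1/2): F = (7.6250, -10.1250).
Jacobian J = [[-10·x·y + 4·y, -5·x^2 + 4·x + 2], [2·x·y - 4, x^2 - 4]].
At the point, J = [[10.5000, -19.2500], [-6.5000, 2.2500]] (det J = -101.5000).
Solving J·Δ = −F gives Δ = (-1.7512, -0.5591).

(-1.7512, -0.5591)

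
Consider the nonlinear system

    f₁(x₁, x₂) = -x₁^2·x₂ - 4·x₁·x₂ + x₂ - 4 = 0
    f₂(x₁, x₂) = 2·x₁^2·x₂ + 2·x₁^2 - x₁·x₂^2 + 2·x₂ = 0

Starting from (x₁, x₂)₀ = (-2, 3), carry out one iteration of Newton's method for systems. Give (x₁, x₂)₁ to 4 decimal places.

(-1.8146, 0.8000)

At (-2, 3): F = (11.0000, 56.0000).
Jacobian J = [[-2·x₁·x₂ - 4·x₂, -x₁^2 - 4·x₁ + 1], [4·x₁·x₂ + 4·x₁ - x₂^2, 2·x₁^2 - 2·x₁·x₂ + 2]].
At the point, J = [[0.0000, 5.0000], [-41.0000, 22.0000]] (det J = 205.0000).
Solving J·Δ = −F gives Δ = (0.1854, -2.2000).
Then the next iterate is (x₁, x₂)₁ = (-1.8146, 0.8000).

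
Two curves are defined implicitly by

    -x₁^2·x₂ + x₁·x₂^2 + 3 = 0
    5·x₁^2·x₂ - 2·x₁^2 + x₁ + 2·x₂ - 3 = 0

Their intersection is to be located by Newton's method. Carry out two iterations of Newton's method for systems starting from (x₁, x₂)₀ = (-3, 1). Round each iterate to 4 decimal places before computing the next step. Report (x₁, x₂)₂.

At (-3, 1): F = (-9.0000, 23.0000).
Jacobian J = [[-2·x₁·x₂ + x₂^2, -x₁^2 + 2·x₁·x₂], [10·x₁·x₂ - 4·x₁ + 1, 5·x₁^2 + 2]].
At the point, J = [[7.0000, -15.0000], [-17.0000, 47.0000]] (det J = 74.0000).
Solving J·Δ = −F gives Δ = (1.0541, -0.1081).
Then the next iterate is (x₁, x₂)₁ = (-1.9459, 0.8919).
Round to (-1.9459, 0.8919) and repeat: F = (-1.925139, 6.150863), J = [[4.266582, -7.257623], [-8.571882, 20.932634]].
Δ = (-0.1602, -0.3595), so (x₁, x₂)₂ = (-2.1061, 0.5324).

(-2.1061, 0.5324)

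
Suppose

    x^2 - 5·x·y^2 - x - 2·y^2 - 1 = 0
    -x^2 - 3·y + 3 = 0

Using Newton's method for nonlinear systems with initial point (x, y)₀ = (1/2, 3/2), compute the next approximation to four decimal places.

(-0.0185, 1.0895)

At (1/2, 3/2): F = (-11.3750, -1.7500).
Jacobian J = [[2·x - 5·y^2 - 1, -10·x·y - 4·y], [-2·x, -3]].
At the point, J = [[-11.2500, -13.5000], [-1.0000, -3.0000]] (det J = 20.2500).
Solving J·Δ = −F gives Δ = (-0.5185, -0.4105).
Then the next iterate is (x, y)₁ = (-0.0185, 1.0895).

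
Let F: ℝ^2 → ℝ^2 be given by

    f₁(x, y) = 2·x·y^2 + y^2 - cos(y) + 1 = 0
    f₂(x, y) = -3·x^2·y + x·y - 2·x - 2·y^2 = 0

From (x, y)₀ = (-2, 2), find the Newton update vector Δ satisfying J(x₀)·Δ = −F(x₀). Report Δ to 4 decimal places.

(1.3535, 0.0220)

At (-2, 2): F = (-10.583853, -32.0000).
Jacobian J = [[2·y^2, 4·x·y + 2·y + sin(y)], [-6·x·y + y - 2, -3·x^2 + x - 4·y]].
At the point, J = [[8.0000, -11.090703], [24.0000, -22.0000]] (det J = 90.176862).
Solving J·Δ = −F gives Δ = (1.3535, 0.0220).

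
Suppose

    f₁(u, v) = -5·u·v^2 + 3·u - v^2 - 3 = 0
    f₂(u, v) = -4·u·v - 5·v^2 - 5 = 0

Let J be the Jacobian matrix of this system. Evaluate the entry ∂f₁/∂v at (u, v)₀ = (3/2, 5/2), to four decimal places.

-42.5000

∂f₁/∂v = -10·u·v - 2·v.
At (3/2, 5/2) this is -42.5000.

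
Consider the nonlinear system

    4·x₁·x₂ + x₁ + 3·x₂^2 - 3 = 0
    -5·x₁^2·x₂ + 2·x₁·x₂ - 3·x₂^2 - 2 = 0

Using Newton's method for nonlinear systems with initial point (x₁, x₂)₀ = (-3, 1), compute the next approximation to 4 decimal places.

(2.5806, 3.1505)

At (-3, 1): F = (-15.0000, -56.0000).
Jacobian J = [[4·x₂ + 1, 4·x₁ + 6·x₂], [-10·x₁·x₂ + 2·x₂, -5·x₁^2 + 2·x₁ - 6·x₂]].
At the point, J = [[5.0000, -6.0000], [32.0000, -57.0000]] (det J = -93.0000).
Solving J·Δ = −F gives Δ = (5.5806, 2.1505).
Then the next iterate is (x₁, x₂)₁ = (2.5806, 3.1505).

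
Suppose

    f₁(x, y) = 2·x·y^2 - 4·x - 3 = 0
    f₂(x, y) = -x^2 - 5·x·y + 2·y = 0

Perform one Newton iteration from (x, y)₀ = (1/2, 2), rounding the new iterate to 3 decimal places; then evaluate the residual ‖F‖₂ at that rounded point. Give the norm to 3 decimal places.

At (1/2, 2): F = (-1.000, -1.250).
Jacobian J = [[2·y^2 - 4, 4·x·y], [-2·x - 5·y, -5·x + 2]].
At the point, J = [[4.000, 4.000], [-11.000, -0.500]] (det J = 42.000).
Solving J·Δ = −F gives Δ = (-0.131, 0.381).
Then the next iterate is (x, y)₁ = (0.369, 2.381).
Re-evaluating at (0.369, 2.381): F = (-0.29216, 0.23289), so ‖F‖₂ = 0.374.

0.374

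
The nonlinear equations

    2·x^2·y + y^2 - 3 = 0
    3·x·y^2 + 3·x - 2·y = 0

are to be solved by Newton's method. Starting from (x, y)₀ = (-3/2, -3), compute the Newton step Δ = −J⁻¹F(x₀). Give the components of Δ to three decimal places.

(0.497, 0.964)

At (-3/2, -3): F = (-7.500, -39.000).
Jacobian J = [[4·x·y, 2·x^2 + 2·y], [3·y^2 + 3, 6·x·y - 2]].
At the point, J = [[18.000, -1.500], [30.000, 25.000]] (det J = 495.000).
Solving J·Δ = −F gives Δ = (0.497, 0.964).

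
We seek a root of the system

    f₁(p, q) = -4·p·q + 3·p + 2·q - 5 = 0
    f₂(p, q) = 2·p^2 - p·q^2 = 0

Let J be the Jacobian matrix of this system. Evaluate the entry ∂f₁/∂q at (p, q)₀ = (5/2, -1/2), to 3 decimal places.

∂f₁/∂q = -4·p + 2.
At (5/2, -1/2) this is -8.000.

-8.000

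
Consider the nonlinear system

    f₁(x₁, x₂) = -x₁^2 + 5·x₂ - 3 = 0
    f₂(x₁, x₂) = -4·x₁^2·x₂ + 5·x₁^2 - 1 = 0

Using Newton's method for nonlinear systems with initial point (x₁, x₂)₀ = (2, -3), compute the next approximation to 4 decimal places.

At (2, -3): F = (-22.0000, 67.0000).
Jacobian J = [[-2·x₁, 5], [-8·x₁·x₂ + 10·x₁, -4·x₁^2]].
At the point, J = [[-4.0000, 5.0000], [68.0000, -16.0000]] (det J = -276.0000).
Solving J·Δ = −F gives Δ = (0.0616, 4.4493).
Then the next iterate is (x₁, x₂)₁ = (2.0616, 1.4493).

(2.0616, 1.4493)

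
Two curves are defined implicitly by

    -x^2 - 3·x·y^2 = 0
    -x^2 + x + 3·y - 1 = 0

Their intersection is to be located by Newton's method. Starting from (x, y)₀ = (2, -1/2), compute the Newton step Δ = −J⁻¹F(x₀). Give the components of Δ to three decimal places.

At (2, -1/2): F = (-5.500, -4.500).
Jacobian J = [[-2·x - 3·y^2, -6·x·y], [-2·x + 1, 3]].
At the point, J = [[-4.750, 6.000], [-3.000, 3.000]] (det J = 3.750).
Solving J·Δ = −F gives Δ = (-2.800, -1.300).

(-2.800, -1.300)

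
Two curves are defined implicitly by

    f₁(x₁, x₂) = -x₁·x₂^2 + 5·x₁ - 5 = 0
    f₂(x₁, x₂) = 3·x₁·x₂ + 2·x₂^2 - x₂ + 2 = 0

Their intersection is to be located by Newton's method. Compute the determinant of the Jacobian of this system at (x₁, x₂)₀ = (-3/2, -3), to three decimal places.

-11.000

J = [[-x₂^2 + 5, -2·x₁·x₂], [3·x₂, 3·x₁ + 4·x₂ - 1]].
At the point, J = [[-4.000, -9.000], [-9.000, -17.500]].
det J = -11.000.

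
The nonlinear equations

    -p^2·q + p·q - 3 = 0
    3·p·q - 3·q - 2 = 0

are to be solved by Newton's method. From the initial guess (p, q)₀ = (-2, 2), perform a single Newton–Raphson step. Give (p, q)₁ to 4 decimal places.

(-1.7222, -0.0370)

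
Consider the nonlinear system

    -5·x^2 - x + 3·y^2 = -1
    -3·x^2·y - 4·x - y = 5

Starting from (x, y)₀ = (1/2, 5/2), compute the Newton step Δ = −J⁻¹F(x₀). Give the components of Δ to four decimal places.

(-0.7602, -1.5041)

At (1/2, 5/2): F = (18.0000, -11.3750).
Jacobian J = [[-10·x - 1, 6·y], [-6·x·y - 4, -3·x^2 - 1]].
At the point, J = [[-6.0000, 15.0000], [-11.5000, -1.7500]] (det J = 183.0000).
Solving J·Δ = −F gives Δ = (-0.7602, -1.5041).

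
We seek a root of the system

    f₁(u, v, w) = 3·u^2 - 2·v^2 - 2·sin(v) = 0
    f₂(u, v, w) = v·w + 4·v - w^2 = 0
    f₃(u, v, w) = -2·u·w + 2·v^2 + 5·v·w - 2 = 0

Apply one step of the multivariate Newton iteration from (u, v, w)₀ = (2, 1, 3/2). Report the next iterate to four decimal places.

(1.1372, 0.5991, 2.0224)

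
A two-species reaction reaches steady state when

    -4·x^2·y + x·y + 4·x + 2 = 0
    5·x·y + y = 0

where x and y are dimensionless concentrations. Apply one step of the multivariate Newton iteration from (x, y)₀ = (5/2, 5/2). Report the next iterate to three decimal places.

At (5/2, 5/2): F = (-44.250, 33.750).
Jacobian J = [[-8·x·y + y + 4, -4·x^2 + x], [5·y, 5·x + 1]].
At the point, J = [[-43.500, -22.500], [12.500, 13.500]] (det J = -306.000).
Solving J·Δ = −F gives Δ = (0.529, -2.990).
Then the next iterate is (x, y)₁ = (3.029, -0.490).

(3.029, -0.490)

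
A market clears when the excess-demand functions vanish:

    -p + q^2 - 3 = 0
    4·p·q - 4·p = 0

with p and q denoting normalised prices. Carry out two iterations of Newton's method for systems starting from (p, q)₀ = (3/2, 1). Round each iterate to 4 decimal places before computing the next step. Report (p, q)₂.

(-2.0000, 1.0000)

At (3/2, 1): F = (-3.5000, 0.0000).
Jacobian J = [[-1, 2·q], [4·q - 4, 4·p]].
At the point, J = [[-1.0000, 2.0000], [0.0000, 6.0000]] (det J = -6.0000).
Solving J·Δ = −F gives Δ = (-3.5000, 0.0000).
Then the next iterate is (p, q)₁ = (-2.0000, 1.0000).
Round to (-2.0000, 1.0000) and repeat: F = (0.0000, 0.0000), J = [[-1.0000, 2.0000], [0.0000, -8.0000]].
Δ = (0.0000, 0.0000), so (p, q)₂ = (-2.0000, 1.0000).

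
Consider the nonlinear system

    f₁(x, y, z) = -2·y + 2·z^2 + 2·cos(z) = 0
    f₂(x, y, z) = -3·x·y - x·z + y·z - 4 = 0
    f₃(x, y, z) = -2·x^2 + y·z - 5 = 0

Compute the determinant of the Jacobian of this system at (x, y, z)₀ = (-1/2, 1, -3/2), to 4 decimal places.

-18.0113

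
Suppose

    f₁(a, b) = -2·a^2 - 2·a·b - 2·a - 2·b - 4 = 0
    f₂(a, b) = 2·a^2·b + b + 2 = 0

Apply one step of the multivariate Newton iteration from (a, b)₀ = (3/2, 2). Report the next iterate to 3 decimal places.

(-7.375, 19.000)

At (3/2, 2): F = (-21.500, 13.000).
Jacobian J = [[-4·a - 2·b - 2, -2·a - 2], [4·a·b, 2·a^2 + 1]].
At the point, J = [[-12.000, -5.000], [12.000, 5.500]] (det J = -6.000).
Solving J·Δ = −F gives Δ = (-8.875, 17.000).
Then the next iterate is (a, b)₁ = (-7.375, 19.000).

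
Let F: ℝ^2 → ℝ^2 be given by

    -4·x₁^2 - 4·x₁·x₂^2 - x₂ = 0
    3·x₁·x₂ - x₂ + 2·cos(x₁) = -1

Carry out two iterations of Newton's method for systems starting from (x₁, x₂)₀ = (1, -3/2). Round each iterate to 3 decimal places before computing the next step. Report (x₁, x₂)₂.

(0.857, -0.702)

At (1, -3/2): F = (-11.500, -0.91940).
Jacobian J = [[-8·x₁ - 4·x₂^2, -8·x₁·x₂ - 1], [3·x₂ - 2·sin(x₁), 3·x₁ - 1]].
At the point, J = [[-17.000, 11.000], [-6.18294, 2.000]] (det J = 34.01236).
Solving J·Δ = −F gives Δ = (0.379, 1.631).
Then the next iterate is (x₁, x₂)₁ = (1.379, 0.131).
Round to (1.379, 0.131) and repeat: F = (-7.83222, 1.79219), J = [[-11.10064, -2.44519], [-1.57033, 3.137]].
Δ = (-0.522, -0.833), so (x₁, x₂)₂ = (0.857, -0.702).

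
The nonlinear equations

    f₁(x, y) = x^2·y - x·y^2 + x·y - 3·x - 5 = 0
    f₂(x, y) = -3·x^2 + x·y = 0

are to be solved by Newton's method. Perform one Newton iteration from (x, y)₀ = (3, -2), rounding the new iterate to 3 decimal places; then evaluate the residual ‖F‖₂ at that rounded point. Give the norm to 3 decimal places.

18.222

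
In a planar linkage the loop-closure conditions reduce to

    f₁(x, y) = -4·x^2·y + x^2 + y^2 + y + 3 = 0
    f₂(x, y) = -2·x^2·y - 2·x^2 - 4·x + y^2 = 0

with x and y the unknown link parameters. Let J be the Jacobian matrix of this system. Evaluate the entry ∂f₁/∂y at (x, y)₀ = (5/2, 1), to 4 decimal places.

-22.0000

∂f₁/∂y = -4·x^2 + 2·y + 1.
At (5/2, 1) this is -22.0000.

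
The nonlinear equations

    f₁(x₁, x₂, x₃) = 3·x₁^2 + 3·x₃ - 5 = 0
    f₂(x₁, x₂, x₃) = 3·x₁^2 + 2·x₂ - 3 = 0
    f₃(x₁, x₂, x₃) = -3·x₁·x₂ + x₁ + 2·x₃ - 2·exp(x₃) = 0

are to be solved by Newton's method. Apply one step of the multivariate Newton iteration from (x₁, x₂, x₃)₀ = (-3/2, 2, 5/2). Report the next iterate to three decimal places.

At (-3/2, 2, 5/2): F = (9.250, 7.750, -11.86499).
Jacobian J = [[6·x₁, 0, 3], [6·x₁, 2, 0], [-3·x₂ + 1, -3·x₁, -2·exp(x₃) + 2]].
At the point, J = [[-9.000, 0.000, 3.000], [-9.000, 2.000, 0.000], [-5.000, 4.500, -22.36499]] (det J = 311.06978).
Solving J·Δ = −F gives Δ = (0.765, -0.433, -0.789).
Then the next iterate is (x₁, x₂, x₃)₁ = (-0.735, 1.567, 1.711).

(-0.735, 1.567, 1.711)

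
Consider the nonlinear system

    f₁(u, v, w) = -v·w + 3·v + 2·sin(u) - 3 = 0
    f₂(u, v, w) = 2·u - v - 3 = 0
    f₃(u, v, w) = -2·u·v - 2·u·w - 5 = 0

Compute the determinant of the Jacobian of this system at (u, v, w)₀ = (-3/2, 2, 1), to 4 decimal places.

-12.4244

J = [[2·cos(u), -w + 3, -v], [2, -1, 0], [-2·v - 2·w, -2·u, -2·u]].
At the point, J = [[0.141474, 2.0000, -2.0000], [2.0000, -1.0000, 0.0000], [-6.0000, 3.0000, 3.0000]].
det J = -12.4244.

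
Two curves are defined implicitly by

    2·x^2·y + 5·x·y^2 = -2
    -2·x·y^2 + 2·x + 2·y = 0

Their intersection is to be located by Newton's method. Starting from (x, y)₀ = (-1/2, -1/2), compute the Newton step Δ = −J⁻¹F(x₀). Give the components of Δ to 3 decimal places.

(2.833, -2.500)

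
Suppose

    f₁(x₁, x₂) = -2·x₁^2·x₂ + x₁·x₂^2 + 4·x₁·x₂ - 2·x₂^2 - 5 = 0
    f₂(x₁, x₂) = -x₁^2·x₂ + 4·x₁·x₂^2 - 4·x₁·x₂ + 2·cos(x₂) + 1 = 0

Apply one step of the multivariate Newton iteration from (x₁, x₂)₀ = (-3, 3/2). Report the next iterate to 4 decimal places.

At (-3, 3/2): F = (-61.2500, -21.358526).
Jacobian J = [[-4·x₁·x₂ + x₂^2 + 4·x₂, -2·x₁^2 + 2·x₁·x₂ + 4·x₁ - 4·x₂], [-2·x₁·x₂ + 4·x₂^2 - 4·x₂, -x₁^2 + 8·x₁·x₂ - 4·x₁ - 2·sin(x₂)]].
At the point, J = [[26.2500, -45.0000], [12.0000, -34.994990]] (det J = -378.618487).
Solving J·Δ = −F gives Δ = (3.1227, 0.4605).
Then the next iterate is (x₁, x₂)₁ = (0.1227, 1.9605).

(0.1227, 1.9605)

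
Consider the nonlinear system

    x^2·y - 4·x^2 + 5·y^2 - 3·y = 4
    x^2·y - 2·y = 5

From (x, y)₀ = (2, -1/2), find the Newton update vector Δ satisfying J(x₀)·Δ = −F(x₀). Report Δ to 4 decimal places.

(-1.4205, 1.5795)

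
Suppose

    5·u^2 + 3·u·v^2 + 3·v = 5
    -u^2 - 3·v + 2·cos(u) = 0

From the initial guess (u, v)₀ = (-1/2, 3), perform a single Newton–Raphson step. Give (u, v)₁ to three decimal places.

At (-1/2, 3): F = (-8.250, -7.49483).
Jacobian J = [[10·u + 3·v^2, 6·u·v + 3], [-2·u - 2·sin(u), -3]].
At the point, J = [[22.000, -6.000], [1.95885, -3.000]] (det J = -54.24689).
Solving J·Δ = −F gives Δ = (-0.373, -2.742).
Then the next iterate is (u, v)₁ = (-0.873, 0.258).

(-0.873, 0.258)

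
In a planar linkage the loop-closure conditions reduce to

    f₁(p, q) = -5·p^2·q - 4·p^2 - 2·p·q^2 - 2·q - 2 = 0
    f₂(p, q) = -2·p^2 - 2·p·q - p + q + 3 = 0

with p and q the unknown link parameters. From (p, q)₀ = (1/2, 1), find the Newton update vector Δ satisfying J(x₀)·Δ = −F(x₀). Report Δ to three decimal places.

(0.400, -2.219)

At (1/2, 1): F = (-7.250, 2.000).
Jacobian J = [[-10·p·q - 8·p - 2·q^2, -5·p^2 - 4·p·q - 2], [-4·p - 2·q - 1, -2·p + 1]].
At the point, J = [[-11.000, -5.250], [-5.000, 0.000]] (det J = -26.250).
Solving J·Δ = −F gives Δ = (0.400, -2.219).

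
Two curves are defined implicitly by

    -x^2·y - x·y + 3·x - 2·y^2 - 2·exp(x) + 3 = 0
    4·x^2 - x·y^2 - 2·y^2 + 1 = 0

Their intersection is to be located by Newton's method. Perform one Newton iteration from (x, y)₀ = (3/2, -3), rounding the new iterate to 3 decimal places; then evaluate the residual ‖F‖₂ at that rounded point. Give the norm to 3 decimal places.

4.397

At (3/2, -3): F = (-8.21338, -21.500).
Jacobian J = [[-2·x·y - y - 2·exp(x) + 3, -x^2 - x - 4·y], [8·x - y^2, -2·x·y - 4·y]].
At the point, J = [[6.03662, 8.250], [3.000, 21.000]] (det J = 102.01906).
Solving J·Δ = −F gives Δ = (-0.048, 1.031).
Then the next iterate is (x, y)₁ = (1.452, -1.969).
Re-evaluating at (1.452, -1.969): F = (-1.93098, -3.95005), so ‖F‖₂ = 4.397.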